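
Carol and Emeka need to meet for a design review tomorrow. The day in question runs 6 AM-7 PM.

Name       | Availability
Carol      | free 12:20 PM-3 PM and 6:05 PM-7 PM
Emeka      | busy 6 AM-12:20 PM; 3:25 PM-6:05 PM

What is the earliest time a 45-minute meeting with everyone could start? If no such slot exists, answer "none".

12:20

Carol free: 12:20-15:00, 18:05-19:00.
Emeka free: 12:20-15:25, 18:05-19:00 (invert busy blocks within the working day).
Carol ∩ Emeka: 12:20-15:00, 18:05-19:00.
So the common availability across everyone is 12:20-15:00, 18:05-19:00.
The first common window of at least 45 minutes is 12:20-15:00, so the earliest start is 12:20.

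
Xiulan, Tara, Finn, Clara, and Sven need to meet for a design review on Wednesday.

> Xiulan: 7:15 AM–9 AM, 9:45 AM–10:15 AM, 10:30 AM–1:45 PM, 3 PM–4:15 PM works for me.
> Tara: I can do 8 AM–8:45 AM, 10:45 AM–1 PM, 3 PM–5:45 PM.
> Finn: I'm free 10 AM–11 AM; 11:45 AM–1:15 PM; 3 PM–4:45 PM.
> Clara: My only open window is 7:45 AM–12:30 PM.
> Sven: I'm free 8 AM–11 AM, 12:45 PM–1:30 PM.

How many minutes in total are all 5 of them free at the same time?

Xiulan ∩ Tara: 08:00-08:45, 10:45-13:00, 15:00-16:15.
Xiulan ∩ Tara ∩ Finn: 10:45-11:00, 11:45-13:00, 15:00-16:15.
Xiulan ∩ Tara ∩ Finn ∩ Clara: 10:45-11:00, 11:45-12:30.
Xiulan ∩ Tara ∩ Finn ∩ Clara ∩ Sven: 10:45-11:00.
That's a single block of 15 minutes.

15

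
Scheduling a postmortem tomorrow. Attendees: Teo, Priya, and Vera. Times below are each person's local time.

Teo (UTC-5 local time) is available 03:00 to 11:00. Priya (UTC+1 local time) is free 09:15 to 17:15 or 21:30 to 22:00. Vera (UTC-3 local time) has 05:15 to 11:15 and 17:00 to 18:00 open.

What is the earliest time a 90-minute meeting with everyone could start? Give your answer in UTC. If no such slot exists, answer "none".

Teo in UTC: 08:00-16:00 (add 5h to convert from UTC-5).
Priya in UTC: 08:15-16:15, 20:30-21:00 (subtract 1h to convert from UTC+1).
Vera in UTC: 08:15-14:15, 20:00-21:00 (add 3h to convert from UTC-3).
Teo ∩ Priya: 08:15-16:00.
Teo ∩ Priya ∩ Vera: 08:15-14:15.
The first common window of at least 90 minutes is 08:15-14:15, so the earliest start is 08:15.

08:15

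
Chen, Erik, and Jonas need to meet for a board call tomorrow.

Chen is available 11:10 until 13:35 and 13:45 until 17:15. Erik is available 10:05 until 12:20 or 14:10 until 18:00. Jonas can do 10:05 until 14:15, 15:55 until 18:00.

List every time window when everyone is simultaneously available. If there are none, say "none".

Chen ∩ Erik: 11:10-12:20, 14:10-17:15.
Chen ∩ Erik ∩ Jonas: 11:10-12:20, 14:10-14:15, 15:55-17:15.

11:10-12:20, 14:10-14:15, 15:55-17:15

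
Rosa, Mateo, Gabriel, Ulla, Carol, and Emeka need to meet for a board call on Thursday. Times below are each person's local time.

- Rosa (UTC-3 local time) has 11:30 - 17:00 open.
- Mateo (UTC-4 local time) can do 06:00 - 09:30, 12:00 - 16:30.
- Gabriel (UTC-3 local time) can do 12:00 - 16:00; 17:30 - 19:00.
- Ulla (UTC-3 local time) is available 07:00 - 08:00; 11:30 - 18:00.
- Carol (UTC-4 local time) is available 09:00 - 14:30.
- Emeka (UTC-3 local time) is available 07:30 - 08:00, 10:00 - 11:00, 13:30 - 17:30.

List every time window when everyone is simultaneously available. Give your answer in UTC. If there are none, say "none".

16:30-18:30

Rosa in UTC: 14:30-20:00 (add 3h to convert from UTC-3).
Mateo in UTC: 10:00-13:30, 16:00-20:30 (add 4h to convert from UTC-4).
Gabriel in UTC: 15:00-19:00, 20:30-22:00 (add 3h to convert from UTC-3).
Ulla in UTC: 10:00-11:00, 14:30-21:00 (add 3h to convert from UTC-3).
Carol in UTC: 13:00-18:30 (add 4h to convert from UTC-4).
Emeka in UTC: 10:30-11:00, 13:00-14:00, 16:30-20:30 (add 3h to convert from UTC-3).
Rosa ∩ Mateo: 16:00-20:00.
Rosa ∩ Mateo ∩ Gabriel: 16:00-19:00.
Rosa ∩ Mateo ∩ Gabriel ∩ Ulla: 16:00-19:00.
Rosa ∩ Mateo ∩ Gabriel ∩ Ulla ∩ Carol: 16:00-18:30.
Rosa ∩ Mateo ∩ Gabriel ∩ Ulla ∩ Carol ∩ Emeka: 16:30-18:30.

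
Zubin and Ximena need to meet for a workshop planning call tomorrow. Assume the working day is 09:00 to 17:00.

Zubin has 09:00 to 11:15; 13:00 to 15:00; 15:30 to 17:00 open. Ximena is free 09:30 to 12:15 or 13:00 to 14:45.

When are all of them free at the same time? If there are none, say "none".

Zubin ∩ Ximena: 09:30-11:15, 13:00-14:45.
So the common availability across everyone is 09:30-11:15, 13:00-14:45.

09:30-11:15, 13:00-14:45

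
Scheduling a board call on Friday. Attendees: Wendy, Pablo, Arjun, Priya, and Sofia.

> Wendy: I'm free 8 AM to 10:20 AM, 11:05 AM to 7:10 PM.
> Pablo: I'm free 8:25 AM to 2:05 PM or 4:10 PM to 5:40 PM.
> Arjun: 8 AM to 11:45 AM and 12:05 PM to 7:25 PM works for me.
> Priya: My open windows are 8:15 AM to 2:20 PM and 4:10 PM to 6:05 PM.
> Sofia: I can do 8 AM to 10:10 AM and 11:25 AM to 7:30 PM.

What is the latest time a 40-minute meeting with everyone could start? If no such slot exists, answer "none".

Wendy ∩ Pablo: 08:25-10:20, 11:05-14:05, 16:10-17:40.
Wendy ∩ Pablo ∩ Arjun: 08:25-10:20, 11:05-11:45, 12:05-14:05, 16:10-17:40.
Wendy ∩ Pablo ∩ Arjun ∩ Priya: 08:25-10:20, 11:05-11:45, 12:05-14:05, 16:10-17:40.
Wendy ∩ Pablo ∩ Arjun ∩ Priya ∩ Sofia: 08:25-10:10, 11:25-11:45, 12:05-14:05, 16:10-17:40.
The last common window of at least 40 minutes is 16:10-17:40; a 40-minute meeting can start as late as 17:00 and still end by 17:40.

17:00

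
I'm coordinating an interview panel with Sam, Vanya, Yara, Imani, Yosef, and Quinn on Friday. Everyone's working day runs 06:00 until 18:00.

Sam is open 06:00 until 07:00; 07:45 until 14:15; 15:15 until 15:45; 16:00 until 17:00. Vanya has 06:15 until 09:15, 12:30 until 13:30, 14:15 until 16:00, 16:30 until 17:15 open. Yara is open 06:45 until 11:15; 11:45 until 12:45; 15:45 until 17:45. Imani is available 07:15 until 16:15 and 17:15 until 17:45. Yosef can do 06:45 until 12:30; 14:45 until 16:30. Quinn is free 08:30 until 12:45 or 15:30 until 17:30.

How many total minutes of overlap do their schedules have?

Sam ∩ Vanya: 06:15-07:00, 07:45-09:15, 12:30-13:30, 15:15-15:45, 16:30-17:00.
Sam ∩ Vanya ∩ Yara: 06:45-07:00, 07:45-09:15, 12:30-12:45, 16:30-17:00.
Sam ∩ Vanya ∩ Yara ∩ Imani: 07:45-09:15, 12:30-12:45.
Sam ∩ Vanya ∩ Yara ∩ Imani ∩ Yosef: 07:45-09:15.
Sam ∩ Vanya ∩ Yara ∩ Imani ∩ Yosef ∩ Quinn: 08:30-09:15.
So the common availability across everyone is 08:30-09:15.
That's a single block of 45 minutes.

45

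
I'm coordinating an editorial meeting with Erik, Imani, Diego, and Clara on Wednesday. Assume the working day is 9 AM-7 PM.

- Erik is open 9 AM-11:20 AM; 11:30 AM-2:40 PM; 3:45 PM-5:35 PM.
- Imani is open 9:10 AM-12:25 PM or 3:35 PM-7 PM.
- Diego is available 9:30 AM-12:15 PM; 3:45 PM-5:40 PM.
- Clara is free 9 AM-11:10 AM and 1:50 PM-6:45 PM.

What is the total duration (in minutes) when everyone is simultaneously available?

210

Erik ∩ Imani: 09:10-11:20, 11:30-12:25, 15:45-17:35.
Erik ∩ Imani ∩ Diego: 09:30-11:20, 11:30-12:15, 15:45-17:35.
Erik ∩ Imani ∩ Diego ∩ Clara: 09:30-11:10, 15:45-17:35.
Summing the common windows: 100 + 110 = 210 minutes.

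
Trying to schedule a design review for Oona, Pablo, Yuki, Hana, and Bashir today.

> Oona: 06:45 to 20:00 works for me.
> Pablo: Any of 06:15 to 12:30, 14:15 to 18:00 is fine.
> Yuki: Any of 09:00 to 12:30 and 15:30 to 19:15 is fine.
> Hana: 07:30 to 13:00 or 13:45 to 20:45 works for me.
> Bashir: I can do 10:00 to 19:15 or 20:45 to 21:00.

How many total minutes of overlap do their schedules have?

Oona ∩ Pablo: 06:45-12:30, 14:15-18:00.
Oona ∩ Pablo ∩ Yuki: 09:00-12:30, 15:30-18:00.
Oona ∩ Pablo ∩ Yuki ∩ Hana: 09:00-12:30, 15:30-18:00.
Oona ∩ Pablo ∩ Yuki ∩ Hana ∩ Bashir: 10:00-12:30, 15:30-18:00.
So the common availability across everyone is 10:00-12:30, 15:30-18:00.
Summing the common windows: 150 + 150 = 300 minutes.

300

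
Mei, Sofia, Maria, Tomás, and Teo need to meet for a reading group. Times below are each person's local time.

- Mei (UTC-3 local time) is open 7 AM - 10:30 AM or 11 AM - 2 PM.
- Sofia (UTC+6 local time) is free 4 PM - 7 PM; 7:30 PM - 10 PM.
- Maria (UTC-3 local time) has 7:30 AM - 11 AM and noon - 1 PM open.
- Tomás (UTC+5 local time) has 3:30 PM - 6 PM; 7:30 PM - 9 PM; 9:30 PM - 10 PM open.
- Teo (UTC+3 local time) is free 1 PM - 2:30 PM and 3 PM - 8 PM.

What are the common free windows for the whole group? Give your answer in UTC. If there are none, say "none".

Mei in UTC: 10:00-13:30, 14:00-17:00 (add 3h to convert from UTC-3).
Sofia in UTC: 10:00-13:00, 13:30-16:00 (subtract 6h to convert from UTC+6).
Maria in UTC: 10:30-14:00, 15:00-16:00 (add 3h to convert from UTC-3).
Tomás in UTC: 10:30-13:00, 14:30-16:00, 16:30-17:00 (subtract 5h to convert from UTC+5).
Teo in UTC: 10:00-11:30, 12:00-17:00 (subtract 3h to convert from UTC+3).
Mei ∩ Sofia: 10:00-13:00, 14:00-16:00.
Mei ∩ Sofia ∩ Maria: 10:30-13:00, 15:00-16:00.
Mei ∩ Sofia ∩ Maria ∩ Tomás: 10:30-13:00, 15:00-16:00.
Mei ∩ Sofia ∩ Maria ∩ Tomás ∩ Teo: 10:30-11:30, 12:00-13:00, 15:00-16:00.

10:30-11:30, 12:00-13:00, 15:00-16:00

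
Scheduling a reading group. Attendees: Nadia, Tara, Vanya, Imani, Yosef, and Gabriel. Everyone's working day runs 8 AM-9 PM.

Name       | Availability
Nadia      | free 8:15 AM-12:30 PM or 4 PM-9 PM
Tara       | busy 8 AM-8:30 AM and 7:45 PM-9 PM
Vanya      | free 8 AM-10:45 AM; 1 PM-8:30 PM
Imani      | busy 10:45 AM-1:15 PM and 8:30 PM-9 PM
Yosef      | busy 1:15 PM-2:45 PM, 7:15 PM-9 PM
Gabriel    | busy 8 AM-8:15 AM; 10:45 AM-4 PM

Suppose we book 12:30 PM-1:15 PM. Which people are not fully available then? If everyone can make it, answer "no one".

Gabriel, Imani, Nadia, Vanya

Nadia free: 08:15-12:30, 16:00-21:00.
Tara free: 08:30-19:45 (invert busy blocks within the working day).
Vanya free: 08:00-10:45, 13:00-20:30.
Imani free: 08:00-10:45, 13:15-20:30 (invert busy blocks within the working day).
Yosef free: 08:00-13:15, 14:45-19:15 (invert busy blocks within the working day).
Gabriel free: 08:15-10:45, 16:00-21:00 (invert busy blocks within the working day).
Nadia: not fully free for 12:30-13:15. Tara: free for 12:30-13:15. Vanya: not fully free for 12:30-13:15. Imani: not fully free for 12:30-13:15. Yosef: free for 12:30-13:15. Gabriel: not fully free for 12:30-13:15.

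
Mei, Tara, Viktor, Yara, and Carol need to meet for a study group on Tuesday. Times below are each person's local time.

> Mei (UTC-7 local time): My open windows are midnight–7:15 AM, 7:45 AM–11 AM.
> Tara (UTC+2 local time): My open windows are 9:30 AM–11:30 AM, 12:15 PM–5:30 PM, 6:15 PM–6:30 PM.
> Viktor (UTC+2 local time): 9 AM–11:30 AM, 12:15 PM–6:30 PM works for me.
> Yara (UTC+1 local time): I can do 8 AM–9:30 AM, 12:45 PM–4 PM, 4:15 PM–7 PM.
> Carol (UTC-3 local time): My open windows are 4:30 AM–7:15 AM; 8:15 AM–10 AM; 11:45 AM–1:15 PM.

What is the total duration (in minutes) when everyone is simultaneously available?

Mei in UTC: 07:00-14:15, 14:45-18:00 (add 7h to convert from UTC-7).
Tara in UTC: 07:30-09:30, 10:15-15:30, 16:15-16:30 (subtract 2h to convert from UTC+2).
Viktor in UTC: 07:00-09:30, 10:15-16:30 (subtract 2h to convert from UTC+2).
Yara in UTC: 07:00-08:30, 11:45-15:00, 15:15-18:00 (subtract 1h to convert from UTC+1).
Carol in UTC: 07:30-10:15, 11:15-13:00, 14:45-16:15 (add 3h to convert from UTC-3).
Mei ∩ Tara: 07:30-09:30, 10:15-14:15, 14:45-15:30, 16:15-16:30.
Mei ∩ Tara ∩ Viktor: 07:30-09:30, 10:15-14:15, 14:45-15:30, 16:15-16:30.
Mei ∩ Tara ∩ Viktor ∩ Yara: 07:30-08:30, 11:45-14:15, 14:45-15:00, 15:15-15:30, 16:15-16:30.
Mei ∩ Tara ∩ Viktor ∩ Yara ∩ Carol: 07:30-08:30, 11:45-13:00, 14:45-15:00, 15:15-15:30.
Summing the common windows: 60 + 75 + 15 + 15 = 165 minutes.

165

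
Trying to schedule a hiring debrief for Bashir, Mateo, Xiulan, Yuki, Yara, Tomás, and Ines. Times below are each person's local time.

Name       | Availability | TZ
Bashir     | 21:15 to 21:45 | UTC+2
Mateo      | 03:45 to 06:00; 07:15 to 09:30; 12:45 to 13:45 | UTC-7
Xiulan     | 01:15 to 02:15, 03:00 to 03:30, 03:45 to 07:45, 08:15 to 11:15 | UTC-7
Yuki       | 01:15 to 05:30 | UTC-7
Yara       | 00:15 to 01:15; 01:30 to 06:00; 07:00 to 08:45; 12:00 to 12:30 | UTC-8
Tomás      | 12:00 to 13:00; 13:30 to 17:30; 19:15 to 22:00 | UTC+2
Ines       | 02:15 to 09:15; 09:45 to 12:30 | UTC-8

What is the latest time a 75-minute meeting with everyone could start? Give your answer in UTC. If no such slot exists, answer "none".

Bashir in UTC: 19:15-19:45 (subtract 2h to convert from UTC+2).
Mateo in UTC: 10:45-13:00, 14:15-16:30, 19:45-20:45 (add 7h to convert from UTC-7).
Xiulan in UTC: 08:15-09:15, 10:00-10:30, 10:45-14:45, 15:15-18:15 (add 7h to convert from UTC-7).
Yuki in UTC: 08:15-12:30 (add 7h to convert from UTC-7).
Yara in UTC: 08:15-09:15, 09:30-14:00, 15:00-16:45, 20:00-20:30 (add 8h to convert from UTC-8).
Tomás in UTC: 10:00-11:00, 11:30-15:30, 17:15-20:00 (subtract 2h to convert from UTC+2).
Ines in UTC: 10:15-17:15, 17:45-20:30 (add 8h to convert from UTC-8).
Bashir ∩ Mateo: ∅.
Bashir ∩ Mateo ∩ Xiulan: ∅.
Bashir ∩ Mateo ∩ Xiulan ∩ Yuki: ∅.
Bashir ∩ Mateo ∩ Xiulan ∩ Yuki ∩ Yara: ∅.
Bashir ∩ Mateo ∩ Xiulan ∩ Yuki ∩ Yara ∩ Tomás: ∅.
Bashir ∩ Mateo ∩ Xiulan ∩ Yuki ∩ Yara ∩ Tomás ∩ Ines: ∅.
There is no time when everyone is free.
No common window is at least 75 minutes long.

none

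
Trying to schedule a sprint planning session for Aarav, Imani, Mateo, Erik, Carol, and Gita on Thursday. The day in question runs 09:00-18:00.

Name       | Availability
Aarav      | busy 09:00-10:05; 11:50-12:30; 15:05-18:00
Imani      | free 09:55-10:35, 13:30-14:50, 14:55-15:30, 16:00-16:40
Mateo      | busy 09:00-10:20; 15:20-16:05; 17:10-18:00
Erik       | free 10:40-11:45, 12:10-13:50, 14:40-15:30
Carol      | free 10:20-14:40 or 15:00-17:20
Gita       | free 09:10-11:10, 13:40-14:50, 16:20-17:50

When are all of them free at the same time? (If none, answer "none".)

13:40-13:50

Aarav free: 10:05-11:50, 12:30-15:05 (invert busy blocks within the working day).
Imani free: 09:55-10:35, 13:30-14:50, 14:55-15:30, 16:00-16:40.
Mateo free: 10:20-15:20, 16:05-17:10 (invert busy blocks within the working day).
Erik free: 10:40-11:45, 12:10-13:50, 14:40-15:30.
Carol free: 10:20-14:40, 15:00-17:20.
Gita free: 09:10-11:10, 13:40-14:50, 16:20-17:50.
Aarav ∩ Imani: 10:05-10:35, 13:30-14:50, 14:55-15:05.
Aarav ∩ Imani ∩ Mateo: 10:20-10:35, 13:30-14:50, 14:55-15:05.
Aarav ∩ Imani ∩ Mateo ∩ Erik: 13:30-13:50, 14:40-14:50, 14:55-15:05.
Aarav ∩ Imani ∩ Mateo ∩ Erik ∩ Carol: 13:30-13:50, 15:00-15:05.
Aarav ∩ Imani ∩ Mateo ∩ Erik ∩ Carol ∩ Gita: 13:40-13:50.
Those are the intersection windows.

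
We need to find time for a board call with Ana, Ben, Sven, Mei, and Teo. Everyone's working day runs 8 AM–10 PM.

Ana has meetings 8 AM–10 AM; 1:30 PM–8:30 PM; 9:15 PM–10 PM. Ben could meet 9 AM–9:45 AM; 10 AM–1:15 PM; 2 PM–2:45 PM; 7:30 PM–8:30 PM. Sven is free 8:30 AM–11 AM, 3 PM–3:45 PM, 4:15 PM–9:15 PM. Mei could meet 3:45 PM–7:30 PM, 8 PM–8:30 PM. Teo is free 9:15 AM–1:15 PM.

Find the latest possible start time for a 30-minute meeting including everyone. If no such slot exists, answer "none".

Ana free: 10:00-13:30, 20:30-21:15 (invert busy blocks within the working day).
Ben free: 09:00-09:45, 10:00-13:15, 14:00-14:45, 19:30-20:30.
Sven free: 08:30-11:00, 15:00-15:45, 16:15-21:15.
Mei free: 15:45-19:30, 20:00-20:30.
Teo free: 09:15-13:15.
Ana ∩ Ben: 10:00-13:15.
Ana ∩ Ben ∩ Sven: 10:00-11:00.
Ana ∩ Ben ∩ Sven ∩ Mei: ∅.
Ana ∩ Ben ∩ Sven ∩ Mei ∩ Teo: ∅.
There is no time when everyone is free.
No common window is at least 30 minutes long.

none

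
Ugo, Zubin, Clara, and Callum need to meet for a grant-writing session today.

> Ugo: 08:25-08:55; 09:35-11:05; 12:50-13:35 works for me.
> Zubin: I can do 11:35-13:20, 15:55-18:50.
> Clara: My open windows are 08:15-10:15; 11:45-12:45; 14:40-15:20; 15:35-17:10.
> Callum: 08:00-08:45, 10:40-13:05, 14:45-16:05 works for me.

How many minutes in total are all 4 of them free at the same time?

Ugo ∩ Zubin: 12:50-13:20.
Ugo ∩ Zubin ∩ Clara: ∅.
Ugo ∩ Zubin ∩ Clara ∩ Callum: ∅.
There is no time when everyone is free.
There is no common window, so the total is 0 minutes.

0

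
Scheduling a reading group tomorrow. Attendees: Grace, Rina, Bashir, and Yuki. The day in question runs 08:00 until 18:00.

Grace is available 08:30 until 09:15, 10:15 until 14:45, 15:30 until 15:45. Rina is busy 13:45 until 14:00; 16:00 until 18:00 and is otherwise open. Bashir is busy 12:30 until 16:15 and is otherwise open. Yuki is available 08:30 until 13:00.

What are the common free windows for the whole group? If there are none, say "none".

Grace free: 08:30-09:15, 10:15-14:45, 15:30-15:45.
Rina free: 08:00-13:45, 14:00-16:00 (invert busy blocks within the working day).
Bashir free: 08:00-12:30, 16:15-18:00 (invert busy blocks within the working day).
Yuki free: 08:30-13:00.
Grace ∩ Rina: 08:30-09:15, 10:15-13:45, 14:00-14:45, 15:30-15:45.
Grace ∩ Rina ∩ Bashir: 08:30-09:15, 10:15-12:30.
Grace ∩ Rina ∩ Bashir ∩ Yuki: 08:30-09:15, 10:15-12:30.

08:30-09:15, 10:15-12:30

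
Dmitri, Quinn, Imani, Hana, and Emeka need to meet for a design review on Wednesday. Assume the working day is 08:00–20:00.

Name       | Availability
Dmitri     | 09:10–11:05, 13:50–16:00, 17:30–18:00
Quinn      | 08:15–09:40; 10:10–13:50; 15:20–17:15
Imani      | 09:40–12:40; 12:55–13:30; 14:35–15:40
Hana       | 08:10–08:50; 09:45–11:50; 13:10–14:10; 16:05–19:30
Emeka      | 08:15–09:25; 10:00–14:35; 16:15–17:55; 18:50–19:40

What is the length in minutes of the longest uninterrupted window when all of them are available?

Dmitri ∩ Quinn: 09:10-09:40, 10:10-11:05, 15:20-16:00.
Dmitri ∩ Quinn ∩ Imani: 10:10-11:05, 15:20-15:40.
Dmitri ∩ Quinn ∩ Imani ∩ Hana: 10:10-11:05.
Dmitri ∩ Quinn ∩ Imani ∩ Hana ∩ Emeka: 10:10-11:05.
The longest is 10:10-11:05 at 55 minutes.

55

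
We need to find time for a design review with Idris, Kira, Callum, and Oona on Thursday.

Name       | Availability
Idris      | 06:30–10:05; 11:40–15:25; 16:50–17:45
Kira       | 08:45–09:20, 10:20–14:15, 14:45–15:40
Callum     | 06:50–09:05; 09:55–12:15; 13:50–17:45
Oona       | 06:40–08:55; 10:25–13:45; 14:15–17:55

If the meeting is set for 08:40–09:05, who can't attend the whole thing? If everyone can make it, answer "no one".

Kira, Oona

Idris: free for 08:40-09:05. Kira: not fully free for 08:40-09:05. Callum: free for 08:40-09:05. Oona: not fully free for 08:40-09:05.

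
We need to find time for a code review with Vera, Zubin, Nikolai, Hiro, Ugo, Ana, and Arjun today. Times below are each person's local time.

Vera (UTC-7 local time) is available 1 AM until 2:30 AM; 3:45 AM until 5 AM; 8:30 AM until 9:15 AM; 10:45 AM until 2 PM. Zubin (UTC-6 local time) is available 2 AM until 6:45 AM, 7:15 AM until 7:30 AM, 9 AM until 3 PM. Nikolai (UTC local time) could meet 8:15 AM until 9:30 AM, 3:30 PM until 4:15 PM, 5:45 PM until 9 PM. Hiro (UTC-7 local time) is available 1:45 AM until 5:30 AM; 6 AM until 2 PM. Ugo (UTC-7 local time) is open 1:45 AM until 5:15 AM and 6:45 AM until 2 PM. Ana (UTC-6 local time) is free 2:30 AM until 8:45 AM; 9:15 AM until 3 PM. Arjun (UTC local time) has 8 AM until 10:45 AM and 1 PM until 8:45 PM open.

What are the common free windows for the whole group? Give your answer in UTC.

08:45-09:30, 15:30-16:15, 17:45-20:45

Vera in UTC: 08:00-09:30, 10:45-12:00, 15:30-16:15, 17:45-21:00 (add 7h to convert from UTC-7).
Zubin in UTC: 08:00-12:45, 13:15-13:30, 15:00-21:00 (add 6h to convert from UTC-6).
Nikolai in UTC: 08:15-09:30, 15:30-16:15, 17:45-21:00.
Hiro in UTC: 08:45-12:30, 13:00-21:00 (add 7h to convert from UTC-7).
Ugo in UTC: 08:45-12:15, 13:45-21:00 (add 7h to convert from UTC-7).
Ana in UTC: 08:30-14:45, 15:15-21:00 (add 6h to convert from UTC-6).
Arjun in UTC: 08:00-10:45, 13:00-20:45.
Vera ∩ Zubin: 08:00-09:30, 10:45-12:00, 15:30-16:15, 17:45-21:00.
Vera ∩ Zubin ∩ Nikolai: 08:15-09:30, 15:30-16:15, 17:45-21:00.
Vera ∩ Zubin ∩ Nikolai ∩ Hiro: 08:45-09:30, 15:30-16:15, 17:45-21:00.
Vera ∩ Zubin ∩ Nikolai ∩ Hiro ∩ Ugo: 08:45-09:30, 15:30-16:15, 17:45-21:00.
Vera ∩ Zubin ∩ Nikolai ∩ Hiro ∩ Ugo ∩ Ana: 08:45-09:30, 15:30-16:15, 17:45-21:00.
Vera ∩ Zubin ∩ Nikolai ∩ Hiro ∩ Ugo ∩ Ana ∩ Arjun: 08:45-09:30, 15:30-16:15, 17:45-20:45.
So the common availability across everyone is 08:45-09:30, 15:30-16:15, 17:45-20:45.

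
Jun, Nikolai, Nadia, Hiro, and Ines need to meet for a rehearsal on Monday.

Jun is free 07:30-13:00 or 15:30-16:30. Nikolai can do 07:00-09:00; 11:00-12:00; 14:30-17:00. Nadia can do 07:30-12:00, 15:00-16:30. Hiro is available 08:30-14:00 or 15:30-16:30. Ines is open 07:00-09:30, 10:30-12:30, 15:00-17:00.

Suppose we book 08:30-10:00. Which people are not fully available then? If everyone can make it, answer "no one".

Jun: free for 08:30-10:00. Nikolai: not fully free for 08:30-10:00. Nadia: free for 08:30-10:00. Hiro: free for 08:30-10:00. Ines: not fully free for 08:30-10:00.

Ines, Nikolai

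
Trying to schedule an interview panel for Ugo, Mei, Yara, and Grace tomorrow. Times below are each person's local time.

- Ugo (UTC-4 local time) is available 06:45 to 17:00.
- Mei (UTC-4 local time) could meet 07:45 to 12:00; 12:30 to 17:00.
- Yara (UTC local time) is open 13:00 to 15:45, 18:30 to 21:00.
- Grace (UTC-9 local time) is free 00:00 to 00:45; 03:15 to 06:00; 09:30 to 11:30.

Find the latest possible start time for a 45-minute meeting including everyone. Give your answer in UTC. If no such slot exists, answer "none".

Ugo in UTC: 10:45-21:00 (add 4h to convert from UTC-4).
Mei in UTC: 11:45-16:00, 16:30-21:00 (add 4h to convert from UTC-4).
Yara in UTC: 13:00-15:45, 18:30-21:00.
Grace in UTC: 09:00-09:45, 12:15-15:00, 18:30-20:30 (add 9h to convert from UTC-9).
Ugo ∩ Mei: 11:45-16:00, 16:30-21:00.
Ugo ∩ Mei ∩ Yara: 13:00-15:45, 18:30-21:00.
Ugo ∩ Mei ∩ Yara ∩ Grace: 13:00-15:00, 18:30-20:30.
Those are the intersection windows.
The last common window of at least 45 minutes is 18:30-20:30; a 45-minute meeting can start as late as 19:45 and still end by 20:30.

19:45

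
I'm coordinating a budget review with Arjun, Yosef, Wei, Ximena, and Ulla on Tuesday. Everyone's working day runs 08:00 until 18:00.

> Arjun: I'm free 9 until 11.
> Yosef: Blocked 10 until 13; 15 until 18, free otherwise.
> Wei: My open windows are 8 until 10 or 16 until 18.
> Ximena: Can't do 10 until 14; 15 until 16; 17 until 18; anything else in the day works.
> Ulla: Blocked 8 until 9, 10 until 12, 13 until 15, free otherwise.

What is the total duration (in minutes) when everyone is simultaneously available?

Arjun free: 09:00-11:00.
Yosef free: 08:00-10:00, 13:00-15:00 (invert busy blocks within the working day).
Wei free: 08:00-10:00, 16:00-18:00.
Ximena free: 08:00-10:00, 14:00-15:00, 16:00-17:00 (invert busy blocks within the working day).
Ulla free: 09:00-10:00, 12:00-13:00, 15:00-18:00 (invert busy blocks within the working day).
Arjun ∩ Yosef: 09:00-10:00.
Arjun ∩ Yosef ∩ Wei: 09:00-10:00.
Arjun ∩ Yosef ∩ Wei ∩ Ximena: 09:00-10:00.
Arjun ∩ Yosef ∩ Wei ∩ Ximena ∩ Ulla: 09:00-10:00.
That's a single block of 60 minutes.

60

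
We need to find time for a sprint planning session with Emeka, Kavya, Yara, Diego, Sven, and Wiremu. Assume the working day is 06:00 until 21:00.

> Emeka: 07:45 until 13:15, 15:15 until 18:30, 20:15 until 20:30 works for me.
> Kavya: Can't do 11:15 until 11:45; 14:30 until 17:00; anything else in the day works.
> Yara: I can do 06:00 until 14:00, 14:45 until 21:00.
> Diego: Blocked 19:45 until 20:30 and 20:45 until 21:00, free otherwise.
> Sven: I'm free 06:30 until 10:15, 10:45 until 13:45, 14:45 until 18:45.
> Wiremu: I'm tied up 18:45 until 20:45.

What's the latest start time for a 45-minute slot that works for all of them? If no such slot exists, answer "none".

17:45

Emeka free: 07:45-13:15, 15:15-18:30, 20:15-20:30.
Kavya free: 06:00-11:15, 11:45-14:30, 17:00-21:00 (invert busy blocks within the working day).
Yara free: 06:00-14:00, 14:45-21:00.
Diego free: 06:00-19:45, 20:30-20:45 (invert busy blocks within the working day).
Sven free: 06:30-10:15, 10:45-13:45, 14:45-18:45.
Wiremu free: 06:00-18:45, 20:45-21:00 (invert busy blocks within the working day).
Emeka ∩ Kavya: 07:45-11:15, 11:45-13:15, 17:00-18:30, 20:15-20:30.
Emeka ∩ Kavya ∩ Yara: 07:45-11:15, 11:45-13:15, 17:00-18:30, 20:15-20:30.
Emeka ∩ Kavya ∩ Yara ∩ Diego: 07:45-11:15, 11:45-13:15, 17:00-18:30.
Emeka ∩ Kavya ∩ Yara ∩ Diego ∩ Sven: 07:45-10:15, 10:45-11:15, 11:45-13:15, 17:00-18:30.
Emeka ∩ Kavya ∩ Yara ∩ Diego ∩ Sven ∩ Wiremu: 07:45-10:15, 10:45-11:15, 11:45-13:15, 17:00-18:30.
The last common window of at least 45 minutes is 17:00-18:30; a 45-minute meeting can start as late as 17:45 and still end by 18:30.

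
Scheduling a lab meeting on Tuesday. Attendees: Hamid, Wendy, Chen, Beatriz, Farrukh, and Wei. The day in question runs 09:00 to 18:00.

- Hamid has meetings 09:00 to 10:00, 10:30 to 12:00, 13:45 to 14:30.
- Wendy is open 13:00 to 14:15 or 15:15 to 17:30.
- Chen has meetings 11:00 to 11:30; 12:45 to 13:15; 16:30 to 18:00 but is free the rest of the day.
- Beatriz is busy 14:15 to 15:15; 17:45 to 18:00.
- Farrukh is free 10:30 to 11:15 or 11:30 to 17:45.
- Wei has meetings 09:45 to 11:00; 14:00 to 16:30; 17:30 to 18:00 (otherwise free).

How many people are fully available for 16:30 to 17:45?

Hamid free: 10:00-10:30, 12:00-13:45, 14:30-18:00 (invert busy blocks within the working day).
Wendy free: 13:00-14:15, 15:15-17:30.
Chen free: 09:00-11:00, 11:30-12:45, 13:15-16:30 (invert busy blocks within the working day).
Beatriz free: 09:00-14:15, 15:15-17:45 (invert busy blocks within the working day).
Farrukh free: 10:30-11:15, 11:30-17:45.
Wei free: 09:00-09:45, 11:00-14:00, 16:30-17:30 (invert busy blocks within the working day).
Hamid, Beatriz, and Farrukh can make the full 16:30-17:45 slot — that's 3.

3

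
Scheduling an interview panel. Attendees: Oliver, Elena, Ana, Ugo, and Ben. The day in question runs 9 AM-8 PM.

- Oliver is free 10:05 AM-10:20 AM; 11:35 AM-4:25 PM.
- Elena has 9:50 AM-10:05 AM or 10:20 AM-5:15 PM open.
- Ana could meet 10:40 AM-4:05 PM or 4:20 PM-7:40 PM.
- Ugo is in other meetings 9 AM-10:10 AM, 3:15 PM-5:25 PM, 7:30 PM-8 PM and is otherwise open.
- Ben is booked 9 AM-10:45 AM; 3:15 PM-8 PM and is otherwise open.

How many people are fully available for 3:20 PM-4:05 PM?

3

Oliver free: 10:05-10:20, 11:35-16:25.
Elena free: 09:50-10:05, 10:20-17:15.
Ana free: 10:40-16:05, 16:20-19:40.
Ugo free: 10:10-15:15, 17:25-19:30 (invert busy blocks within the working day).
Ben free: 10:45-15:15 (invert busy blocks within the working day).
Oliver, Elena, and Ana can make the full 15:20-16:05 slot — that's 3.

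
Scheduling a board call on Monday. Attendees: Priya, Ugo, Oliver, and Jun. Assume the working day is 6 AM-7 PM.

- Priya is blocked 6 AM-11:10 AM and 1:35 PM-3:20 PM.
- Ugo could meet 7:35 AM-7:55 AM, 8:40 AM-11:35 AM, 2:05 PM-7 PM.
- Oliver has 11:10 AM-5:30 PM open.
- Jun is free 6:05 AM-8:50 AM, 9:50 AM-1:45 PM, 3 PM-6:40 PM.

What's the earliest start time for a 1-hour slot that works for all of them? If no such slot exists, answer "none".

15:20

Priya free: 11:10-13:35, 15:20-19:00 (invert busy blocks within the working day).
Ugo free: 07:35-07:55, 08:40-11:35, 14:05-19:00.
Oliver free: 11:10-17:30.
Jun free: 06:05-08:50, 09:50-13:45, 15:00-18:40.
Priya ∩ Ugo: 11:10-11:35, 15:20-19:00.
Priya ∩ Ugo ∩ Oliver: 11:10-11:35, 15:20-17:30.
Priya ∩ Ugo ∩ Oliver ∩ Jun: 11:10-11:35, 15:20-17:30.
Those are the intersection windows.
The first common window of at least 60 minutes is 15:20-17:30, so the earliest start is 15:20.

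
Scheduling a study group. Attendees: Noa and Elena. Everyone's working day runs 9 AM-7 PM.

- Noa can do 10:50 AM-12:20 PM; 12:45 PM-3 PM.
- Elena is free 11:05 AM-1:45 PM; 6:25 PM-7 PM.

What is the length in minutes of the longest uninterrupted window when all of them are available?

75

Noa ∩ Elena: 11:05-12:20, 12:45-13:45.
The longest is 11:05-12:20 at 75 minutes.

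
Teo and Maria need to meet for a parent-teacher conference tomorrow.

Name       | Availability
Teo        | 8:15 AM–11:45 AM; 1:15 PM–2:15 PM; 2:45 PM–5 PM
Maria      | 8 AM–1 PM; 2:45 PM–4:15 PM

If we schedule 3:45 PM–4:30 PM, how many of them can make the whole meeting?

Teo can make the full 15:45-16:30 slot — that's 1.

1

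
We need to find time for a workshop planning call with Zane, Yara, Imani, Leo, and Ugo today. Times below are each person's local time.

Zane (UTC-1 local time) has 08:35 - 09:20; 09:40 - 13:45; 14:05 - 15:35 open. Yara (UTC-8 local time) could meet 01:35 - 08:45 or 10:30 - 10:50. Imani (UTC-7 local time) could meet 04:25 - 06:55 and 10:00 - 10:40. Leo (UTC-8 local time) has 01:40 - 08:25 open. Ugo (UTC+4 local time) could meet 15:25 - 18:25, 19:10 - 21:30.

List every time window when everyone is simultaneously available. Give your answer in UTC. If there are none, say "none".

11:25-13:55

Zane in UTC: 09:35-10:20, 10:40-14:45, 15:05-16:35 (add 1h to convert from UTC-1).
Yara in UTC: 09:35-16:45, 18:30-18:50 (add 8h to convert from UTC-8).
Imani in UTC: 11:25-13:55, 17:00-17:40 (add 7h to convert from UTC-7).
Leo in UTC: 09:40-16:25 (add 8h to convert from UTC-8).
Ugo in UTC: 11:25-14:25, 15:10-17:30 (subtract 4h to convert from UTC+4).
Zane ∩ Yara: 09:35-10:20, 10:40-14:45, 15:05-16:35.
Zane ∩ Yara ∩ Imani: 11:25-13:55.
Zane ∩ Yara ∩ Imani ∩ Leo: 11:25-13:55.
Zane ∩ Yara ∩ Imani ∩ Leo ∩ Ugo: 11:25-13:55.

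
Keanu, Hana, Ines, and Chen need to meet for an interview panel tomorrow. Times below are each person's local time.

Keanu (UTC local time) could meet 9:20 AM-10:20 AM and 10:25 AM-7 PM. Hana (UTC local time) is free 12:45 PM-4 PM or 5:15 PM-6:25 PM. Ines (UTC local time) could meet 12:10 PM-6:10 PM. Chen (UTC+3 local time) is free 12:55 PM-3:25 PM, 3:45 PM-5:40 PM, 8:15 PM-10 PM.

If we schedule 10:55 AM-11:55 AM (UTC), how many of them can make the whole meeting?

2

Keanu in UTC: 09:20-10:20, 10:25-19:00.
Hana in UTC: 12:45-16:00, 17:15-18:25.
Ines in UTC: 12:10-18:10.
Chen in UTC: 09:55-12:25, 12:45-14:40, 17:15-19:00 (subtract 3h to convert from UTC+3).
Keanu and Chen can make the full 10:55-11:55 slot — that's 2.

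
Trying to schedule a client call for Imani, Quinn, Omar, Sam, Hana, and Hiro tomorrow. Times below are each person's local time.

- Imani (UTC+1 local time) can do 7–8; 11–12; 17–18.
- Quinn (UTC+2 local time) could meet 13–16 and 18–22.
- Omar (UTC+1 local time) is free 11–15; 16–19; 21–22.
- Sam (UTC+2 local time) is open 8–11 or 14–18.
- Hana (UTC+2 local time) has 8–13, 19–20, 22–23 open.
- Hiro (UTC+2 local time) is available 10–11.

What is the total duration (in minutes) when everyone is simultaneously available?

0

Imani in UTC: 06:00-07:00, 10:00-11:00, 16:00-17:00 (subtract 1h to convert from UTC+1).
Quinn in UTC: 11:00-14:00, 16:00-20:00 (subtract 2h to convert from UTC+2).
Omar in UTC: 10:00-14:00, 15:00-18:00, 20:00-21:00 (subtract 1h to convert from UTC+1).
Sam in UTC: 06:00-09:00, 12:00-16:00 (subtract 2h to convert from UTC+2).
Hana in UTC: 06:00-11:00, 17:00-18:00, 20:00-21:00 (subtract 2h to convert from UTC+2).
Hiro in UTC: 08:00-09:00 (subtract 2h to convert from UTC+2).
Imani ∩ Quinn: 16:00-17:00.
Imani ∩ Quinn ∩ Omar: 16:00-17:00.
Imani ∩ Quinn ∩ Omar ∩ Sam: ∅.
Imani ∩ Quinn ∩ Omar ∩ Sam ∩ Hana: ∅.
Imani ∩ Quinn ∩ Omar ∩ Sam ∩ Hana ∩ Hiro: ∅.
There is no time when everyone is free.
There is no common window, so the total is 0 minutes.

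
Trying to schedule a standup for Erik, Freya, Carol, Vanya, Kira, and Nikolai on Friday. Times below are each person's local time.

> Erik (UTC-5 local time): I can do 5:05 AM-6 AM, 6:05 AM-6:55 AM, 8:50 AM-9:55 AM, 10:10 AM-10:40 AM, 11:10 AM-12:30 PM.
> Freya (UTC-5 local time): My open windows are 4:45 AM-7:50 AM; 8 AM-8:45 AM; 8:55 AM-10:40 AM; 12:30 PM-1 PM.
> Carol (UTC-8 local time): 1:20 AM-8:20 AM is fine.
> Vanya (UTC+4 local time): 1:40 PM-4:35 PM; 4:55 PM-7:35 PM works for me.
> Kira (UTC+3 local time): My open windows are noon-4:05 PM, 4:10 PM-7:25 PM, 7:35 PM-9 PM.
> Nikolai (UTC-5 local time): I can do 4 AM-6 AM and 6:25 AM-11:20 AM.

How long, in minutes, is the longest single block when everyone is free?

Erik in UTC: 10:05-11:00, 11:05-11:55, 13:50-14:55, 15:10-15:40, 16:10-17:30 (add 5h to convert from UTC-5).
Freya in UTC: 09:45-12:50, 13:00-13:45, 13:55-15:40, 17:30-18:00 (add 5h to convert from UTC-5).
Carol in UTC: 09:20-16:20 (add 8h to convert from UTC-8).
Vanya in UTC: 09:40-12:35, 12:55-15:35 (subtract 4h to convert from UTC+4).
Kira in UTC: 09:00-13:05, 13:10-16:25, 16:35-18:00 (subtract 3h to convert from UTC+3).
Nikolai in UTC: 09:00-11:00, 11:25-16:20 (add 5h to convert from UTC-5).
Erik ∩ Freya: 10:05-11:00, 11:05-11:55, 13:55-14:55, 15:10-15:40.
Erik ∩ Freya ∩ Carol: 10:05-11:00, 11:05-11:55, 13:55-14:55, 15:10-15:40.
Erik ∩ Freya ∩ Carol ∩ Vanya: 10:05-11:00, 11:05-11:55, 13:55-14:55, 15:10-15:35.
Erik ∩ Freya ∩ Carol ∩ Vanya ∩ Kira: 10:05-11:00, 11:05-11:55, 13:55-14:55, 15:10-15:35.
Erik ∩ Freya ∩ Carol ∩ Vanya ∩ Kira ∩ Nikolai: 10:05-11:00, 11:25-11:55, 13:55-14:55, 15:10-15:35.
So the common availability across everyone is 10:05-11:00, 11:25-11:55, 13:55-14:55, 15:10-15:35.
The longest is 13:55-14:55 at 60 minutes.

60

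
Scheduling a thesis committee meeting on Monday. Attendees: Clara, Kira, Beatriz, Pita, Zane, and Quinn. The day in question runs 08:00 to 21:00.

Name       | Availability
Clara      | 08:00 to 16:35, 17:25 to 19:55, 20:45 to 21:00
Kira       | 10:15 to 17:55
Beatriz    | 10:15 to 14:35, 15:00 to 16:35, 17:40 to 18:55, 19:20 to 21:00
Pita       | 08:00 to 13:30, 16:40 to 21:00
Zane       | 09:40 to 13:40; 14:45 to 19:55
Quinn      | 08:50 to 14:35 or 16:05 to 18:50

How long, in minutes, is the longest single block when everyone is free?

195

Clara ∩ Kira: 10:15-16:35, 17:25-17:55.
Clara ∩ Kira ∩ Beatriz: 10:15-14:35, 15:00-16:35, 17:40-17:55.
Clara ∩ Kira ∩ Beatriz ∩ Pita: 10:15-13:30, 17:40-17:55.
Clara ∩ Kira ∩ Beatriz ∩ Pita ∩ Zane: 10:15-13:30, 17:40-17:55.
Clara ∩ Kira ∩ Beatriz ∩ Pita ∩ Zane ∩ Quinn: 10:15-13:30, 17:40-17:55.
The longest is 10:15-13:30 at 195 minutes.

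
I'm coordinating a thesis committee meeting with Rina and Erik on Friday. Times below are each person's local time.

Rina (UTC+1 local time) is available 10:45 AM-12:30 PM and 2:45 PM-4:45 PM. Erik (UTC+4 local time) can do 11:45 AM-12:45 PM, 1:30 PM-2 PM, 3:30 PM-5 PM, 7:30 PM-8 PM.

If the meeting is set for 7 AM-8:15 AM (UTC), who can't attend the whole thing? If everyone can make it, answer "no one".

Erik, Rina

Rina in UTC: 09:45-11:30, 13:45-15:45 (subtract 1h to convert from UTC+1).
Erik in UTC: 07:45-08:45, 09:30-10:00, 11:30-13:00, 15:30-16:00 (subtract 4h to convert from UTC+4).
Rina: not fully free for 07:00-08:15. Erik: not fully free for 07:00-08:15.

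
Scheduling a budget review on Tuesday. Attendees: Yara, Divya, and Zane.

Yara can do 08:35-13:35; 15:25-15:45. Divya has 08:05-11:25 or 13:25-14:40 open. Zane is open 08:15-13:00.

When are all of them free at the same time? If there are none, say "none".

08:35-11:25

Yara ∩ Divya: 08:35-11:25, 13:25-13:35.
Yara ∩ Divya ∩ Zane: 08:35-11:25.
Those are the intersection windows.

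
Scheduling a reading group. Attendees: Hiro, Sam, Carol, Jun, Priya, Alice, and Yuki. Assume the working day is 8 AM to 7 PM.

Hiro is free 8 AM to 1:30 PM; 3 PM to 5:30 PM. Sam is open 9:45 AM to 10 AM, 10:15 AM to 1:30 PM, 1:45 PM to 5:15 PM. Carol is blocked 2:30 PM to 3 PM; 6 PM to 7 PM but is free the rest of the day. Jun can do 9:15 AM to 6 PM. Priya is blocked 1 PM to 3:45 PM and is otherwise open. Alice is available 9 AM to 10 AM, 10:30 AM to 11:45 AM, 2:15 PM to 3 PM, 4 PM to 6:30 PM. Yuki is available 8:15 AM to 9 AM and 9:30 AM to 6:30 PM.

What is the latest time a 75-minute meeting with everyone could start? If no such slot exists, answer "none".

16:00

Hiro free: 08:00-13:30, 15:00-17:30.
Sam free: 09:45-10:00, 10:15-13:30, 13:45-17:15.
Carol free: 08:00-14:30, 15:00-18:00 (invert busy blocks within the working day).
Jun free: 09:15-18:00.
Priya free: 08:00-13:00, 15:45-19:00 (invert busy blocks within the working day).
Alice free: 09:00-10:00, 10:30-11:45, 14:15-15:00, 16:00-18:30.
Yuki free: 08:15-09:00, 09:30-18:30.
Hiro ∩ Sam: 09:45-10:00, 10:15-13:30, 15:00-17:15.
Hiro ∩ Sam ∩ Carol: 09:45-10:00, 10:15-13:30, 15:00-17:15.
Hiro ∩ Sam ∩ Carol ∩ Jun: 09:45-10:00, 10:15-13:30, 15:00-17:15.
Hiro ∩ Sam ∩ Carol ∩ Jun ∩ Priya: 09:45-10:00, 10:15-13:00, 15:45-17:15.
Hiro ∩ Sam ∩ Carol ∩ Jun ∩ Priya ∩ Alice: 09:45-10:00, 10:30-11:45, 16:00-17:15.
Hiro ∩ Sam ∩ Carol ∩ Jun ∩ Priya ∩ Alice ∩ Yuki: 09:45-10:00, 10:30-11:45, 16:00-17:15.
The last common window of at least 75 minutes is 16:00-17:15; a 75-minute meeting can start as late as 16:00 and still end by 17:15.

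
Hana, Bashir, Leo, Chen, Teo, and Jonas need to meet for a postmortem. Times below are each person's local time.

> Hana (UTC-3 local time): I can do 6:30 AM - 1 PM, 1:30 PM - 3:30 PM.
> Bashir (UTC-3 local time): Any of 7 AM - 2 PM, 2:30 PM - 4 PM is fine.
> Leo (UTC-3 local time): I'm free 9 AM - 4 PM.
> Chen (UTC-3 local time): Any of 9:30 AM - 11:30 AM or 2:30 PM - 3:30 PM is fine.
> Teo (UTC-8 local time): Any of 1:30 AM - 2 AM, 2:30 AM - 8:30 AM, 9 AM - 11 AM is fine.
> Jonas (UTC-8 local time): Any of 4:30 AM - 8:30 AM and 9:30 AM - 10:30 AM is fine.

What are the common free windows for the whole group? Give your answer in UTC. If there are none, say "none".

12:30-14:30, 17:30-18:30

Hana in UTC: 09:30-16:00, 16:30-18:30 (add 3h to convert from UTC-3).
Bashir in UTC: 10:00-17:00, 17:30-19:00 (add 3h to convert from UTC-3).
Leo in UTC: 12:00-19:00 (add 3h to convert from UTC-3).
Chen in UTC: 12:30-14:30, 17:30-18:30 (add 3h to convert from UTC-3).
Teo in UTC: 09:30-10:00, 10:30-16:30, 17:00-19:00 (add 8h to convert from UTC-8).
Jonas in UTC: 12:30-16:30, 17:30-18:30 (add 8h to convert from UTC-8).
Hana ∩ Bashir: 10:00-16:00, 16:30-17:00, 17:30-18:30.
Hana ∩ Bashir ∩ Leo: 12:00-16:00, 16:30-17:00, 17:30-18:30.
Hana ∩ Bashir ∩ Leo ∩ Chen: 12:30-14:30, 17:30-18:30.
Hana ∩ Bashir ∩ Leo ∩ Chen ∩ Teo: 12:30-14:30, 17:30-18:30.
Hana ∩ Bashir ∩ Leo ∩ Chen ∩ Teo ∩ Jonas: 12:30-14:30, 17:30-18:30.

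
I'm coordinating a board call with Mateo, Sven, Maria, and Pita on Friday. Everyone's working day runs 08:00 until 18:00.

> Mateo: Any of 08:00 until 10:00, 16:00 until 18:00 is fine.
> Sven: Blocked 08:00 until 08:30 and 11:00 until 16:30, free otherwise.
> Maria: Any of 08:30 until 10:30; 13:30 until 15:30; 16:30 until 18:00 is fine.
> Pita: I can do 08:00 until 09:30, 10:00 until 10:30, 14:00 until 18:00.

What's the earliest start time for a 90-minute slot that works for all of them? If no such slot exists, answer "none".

Mateo free: 08:00-10:00, 16:00-18:00.
Sven free: 08:30-11:00, 16:30-18:00 (invert busy blocks within the working day).
Maria free: 08:30-10:30, 13:30-15:30, 16:30-18:00.
Pita free: 08:00-09:30, 10:00-10:30, 14:00-18:00.
Mateo ∩ Sven: 08:30-10:00, 16:30-18:00.
Mateo ∩ Sven ∩ Maria: 08:30-10:00, 16:30-18:00.
Mateo ∩ Sven ∩ Maria ∩ Pita: 08:30-09:30, 16:30-18:00.
Those are the intersection windows.
The first common window of at least 90 minutes is 16:30-18:00, so the earliest start is 16:30.

16:30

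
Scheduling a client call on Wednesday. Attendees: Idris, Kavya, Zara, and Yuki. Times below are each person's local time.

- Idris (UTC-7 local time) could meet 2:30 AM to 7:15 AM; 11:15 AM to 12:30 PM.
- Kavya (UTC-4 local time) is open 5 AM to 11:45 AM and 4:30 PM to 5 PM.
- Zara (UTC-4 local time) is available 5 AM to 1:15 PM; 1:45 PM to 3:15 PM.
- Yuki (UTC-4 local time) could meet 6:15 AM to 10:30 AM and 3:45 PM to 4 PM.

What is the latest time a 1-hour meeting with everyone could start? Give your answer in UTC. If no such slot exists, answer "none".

Idris in UTC: 09:30-14:15, 18:15-19:30 (add 7h to convert from UTC-7).
Kavya in UTC: 09:00-15:45, 20:30-21:00 (add 4h to convert from UTC-4).
Zara in UTC: 09:00-17:15, 17:45-19:15 (add 4h to convert from UTC-4).
Yuki in UTC: 10:15-14:30, 19:45-20:00 (add 4h to convert from UTC-4).
Idris ∩ Kavya: 09:30-14:15.
Idris ∩ Kavya ∩ Zara: 09:30-14:15.
Idris ∩ Kavya ∩ Zara ∩ Yuki: 10:15-14:15.
The last common window of at least 60 minutes is 10:15-14:15; a 60-minute meeting can start as late as 13:15 and still end by 14:15.

13:15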